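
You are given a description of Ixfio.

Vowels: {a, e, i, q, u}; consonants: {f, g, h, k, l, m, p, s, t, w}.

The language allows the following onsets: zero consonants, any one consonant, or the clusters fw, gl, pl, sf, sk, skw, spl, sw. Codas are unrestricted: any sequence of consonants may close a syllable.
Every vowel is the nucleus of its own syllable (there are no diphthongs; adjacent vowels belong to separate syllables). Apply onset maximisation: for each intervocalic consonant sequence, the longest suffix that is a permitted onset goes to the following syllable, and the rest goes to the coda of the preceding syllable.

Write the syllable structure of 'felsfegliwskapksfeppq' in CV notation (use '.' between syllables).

The vowels are e, e, i, a, e, q — 6 nuclei, so 6 syllables.
/e…e/ gap (V1→V2): /lsf/ splits as /l/ + /sf/ (/sf/ is the longest suffix that is a licit onset).
/e…i/ gap (V2→V3): /gl/ is a licit onset in full, so it all attaches to the next syllable.
/i…a/ gap (V3→V4): /wsk/ splits as /w/ + /sk/ (/sk/ is the longest suffix that is a licit onset).
/a…e/ gap (V4→V5): cluster /pksf/ — the longest permitted-onset suffix is /sf/; onset = /sf/, preceding coda = /pk/.
/e…q/ gap (V5→V6): /pp/ splits as /p/ + /p/ (/p/ is the longest suffix that is a licit onset).
Putting it together: fel.sfe.gliw.skapk.sfep.pq.
Mapping each syllable to C/V: /fel/ → CVC, /sfe/ → CCV, /gliw/ → CCVC, /skapk/ → CCVCC, /sfep/ → CCVC, /pq/ → CV.

CVC.CCV.CCVC.CCVCC.CCVC.CV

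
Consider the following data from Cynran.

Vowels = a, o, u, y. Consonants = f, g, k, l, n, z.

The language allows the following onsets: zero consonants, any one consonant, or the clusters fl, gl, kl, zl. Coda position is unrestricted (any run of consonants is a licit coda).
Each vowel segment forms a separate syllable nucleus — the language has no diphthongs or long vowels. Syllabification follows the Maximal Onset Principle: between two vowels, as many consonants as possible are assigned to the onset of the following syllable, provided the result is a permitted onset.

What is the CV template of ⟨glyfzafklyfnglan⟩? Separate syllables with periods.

Vowels present: y, a, y, a; each is a nucleus, giving 4 syllables.
σ1/σ2 boundary: /fz/ — longest licit onset from the right is /z/, leaving /f/ as coda.
σ2/σ3 boundary: cluster /fkl/ — the longest permitted-onset suffix is /kl/; onset = /kl/, preceding coda = /f/.
σ3/σ4 boundary: cluster /fngl/ — the longest permitted-onset suffix is /gl/; onset = /gl/, preceding coda = /fn/.
Syllabification: glyf.zaf.klyfn.glan.
Mapping each syllable to C/V: /glyf/ → CCVC, /zaf/ → CVC, /klyfn/ → CCVCC, /glan/ → CCVC.

CCVC.CVC.CCVCC.CCVC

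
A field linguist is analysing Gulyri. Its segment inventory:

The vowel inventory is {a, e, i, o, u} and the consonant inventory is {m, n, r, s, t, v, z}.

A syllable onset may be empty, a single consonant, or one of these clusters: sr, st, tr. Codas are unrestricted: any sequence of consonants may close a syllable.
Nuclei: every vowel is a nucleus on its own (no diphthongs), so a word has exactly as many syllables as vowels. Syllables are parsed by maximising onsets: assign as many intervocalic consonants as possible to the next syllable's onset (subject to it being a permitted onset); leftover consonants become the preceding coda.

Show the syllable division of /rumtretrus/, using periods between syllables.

rum.tre.trus

Nuclei (vowels): u, e, u → 3 syllables.
Between /u/ (V1) and /e/ (V2): /mtr/ — longest licit onset from the right is /tr/, leaving /m/ as coda.
Between /e/ (V2) and /u/ (V3): /tr/ is a licit onset in full, so it all attaches to the next syllable.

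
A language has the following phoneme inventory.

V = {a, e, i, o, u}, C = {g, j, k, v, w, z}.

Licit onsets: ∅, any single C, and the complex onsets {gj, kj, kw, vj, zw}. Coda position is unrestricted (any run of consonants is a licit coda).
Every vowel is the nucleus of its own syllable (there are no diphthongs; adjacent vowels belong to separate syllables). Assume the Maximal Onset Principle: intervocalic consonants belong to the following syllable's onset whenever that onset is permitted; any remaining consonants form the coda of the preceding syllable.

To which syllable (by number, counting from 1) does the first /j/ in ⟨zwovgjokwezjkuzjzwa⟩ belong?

Nuclei (vowels): o, o, e, u, a → 5 syllables.
V1 /o/ – V2 /o/: cluster /vgj/ — the longest permitted-onset suffix is /gj/; onset = /gj/, preceding coda = /v/.
V2 /o/ – V3 /e/: /kw/ is a licit onset in full, so it all attaches to the next syllable.
V3 /e/ – V4 /u/: /zjk/; trying suffixes from longest down, /k/ is the first permitted one, so coda /zj/ | onset /k/.
V4 /u/ – V5 /a/: /zjzw/; trying suffixes from longest down, /zw/ is the first permitted one, so coda /zj/ | onset /zw/.
Syllabification: zwov.gjo.kwezj.kuzj.zwa.
The first /j/ is in the onset of syllable 2 (/gjo/).

2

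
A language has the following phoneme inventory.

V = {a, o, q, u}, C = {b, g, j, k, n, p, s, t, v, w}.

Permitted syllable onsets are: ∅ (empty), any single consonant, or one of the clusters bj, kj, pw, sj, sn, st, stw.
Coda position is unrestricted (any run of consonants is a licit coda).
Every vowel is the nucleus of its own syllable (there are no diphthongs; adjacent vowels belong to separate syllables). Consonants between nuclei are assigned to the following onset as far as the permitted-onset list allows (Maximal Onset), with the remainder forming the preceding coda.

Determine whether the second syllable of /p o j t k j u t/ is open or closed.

The vowels are o, u — 2 nuclei, so 2 syllables.
Between /o/ (V1) and /u/ (V2): /jtkj/; trying suffixes from longest down, /kj/ is the first permitted one, so coda /jt/ | onset /kj/.
So the parse is pojt.kjut.
Syllable 2 is /kjut/ with coda /t/, so it is closed.

closed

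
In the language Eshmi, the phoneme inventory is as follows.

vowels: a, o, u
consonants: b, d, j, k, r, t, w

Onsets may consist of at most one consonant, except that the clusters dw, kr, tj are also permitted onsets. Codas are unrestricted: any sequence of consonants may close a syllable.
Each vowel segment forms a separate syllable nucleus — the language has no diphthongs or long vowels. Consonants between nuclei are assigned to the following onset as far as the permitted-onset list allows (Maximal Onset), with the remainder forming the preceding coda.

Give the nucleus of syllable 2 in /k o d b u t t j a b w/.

u

Vowels present: o, u, a; each is a nucleus, giving 3 syllables.
The second nucleus (vowel 2 from the left) is /u/.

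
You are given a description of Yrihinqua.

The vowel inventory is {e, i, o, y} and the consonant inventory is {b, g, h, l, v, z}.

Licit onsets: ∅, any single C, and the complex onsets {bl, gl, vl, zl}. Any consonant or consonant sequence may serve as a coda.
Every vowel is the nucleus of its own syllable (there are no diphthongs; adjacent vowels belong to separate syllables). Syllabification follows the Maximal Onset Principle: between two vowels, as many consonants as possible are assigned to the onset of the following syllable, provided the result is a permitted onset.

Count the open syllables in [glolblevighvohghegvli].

Vowels present: o, e, i, o, e, i; each is a nucleus, giving 6 syllables.
V1 /o/ – V2 /e/: /lbl/ splits as /l/ + /bl/ (/bl/ is the longest suffix that is a licit onset).
V2 /e/ – V3 /i/: /v/ → onset of the next syllable (single consonants are always licit onsets).
V3 /i/ – V4 /o/: cluster /ghv/ — the longest permitted-onset suffix is /v/; onset = /v/, preceding coda = /gh/.
V4 /o/ – V5 /e/: cluster /hgh/ — the longest permitted-onset suffix is /h/; onset = /h/, preceding coda = /hg/.
V5 /e/ – V6 /i/: /gvl/ splits as /g/ + /vl/ (/vl/ is the longest suffix that is a licit onset).
So the parse is glol.ble.vigh.vohg.heg.vli.
Classifying each syllable: /glol/ (closed), /ble/ (open), /vigh/ (closed), /vohg/ (closed), /heg/ (closed), /vli/ (open).
Open syllables: 2.

2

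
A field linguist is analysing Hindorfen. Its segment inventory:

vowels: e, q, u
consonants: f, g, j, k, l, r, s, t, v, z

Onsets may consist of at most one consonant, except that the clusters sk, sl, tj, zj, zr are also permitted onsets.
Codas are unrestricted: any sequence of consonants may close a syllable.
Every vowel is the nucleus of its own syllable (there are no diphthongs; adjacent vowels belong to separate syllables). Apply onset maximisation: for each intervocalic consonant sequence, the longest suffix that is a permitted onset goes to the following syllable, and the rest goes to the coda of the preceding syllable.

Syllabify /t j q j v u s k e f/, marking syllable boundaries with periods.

tjqj.vu.skef

Vowels present: q, u, e; each is a nucleus, giving 3 syllables.
/q…u/ gap (V1→V2): /jv/ splits as /j/ + /v/ (/v/ is the longest suffix that is a licit onset).
/u…e/ gap (V2→V3): /sk/ is a licit onset in full, so it all attaches to the next syllable.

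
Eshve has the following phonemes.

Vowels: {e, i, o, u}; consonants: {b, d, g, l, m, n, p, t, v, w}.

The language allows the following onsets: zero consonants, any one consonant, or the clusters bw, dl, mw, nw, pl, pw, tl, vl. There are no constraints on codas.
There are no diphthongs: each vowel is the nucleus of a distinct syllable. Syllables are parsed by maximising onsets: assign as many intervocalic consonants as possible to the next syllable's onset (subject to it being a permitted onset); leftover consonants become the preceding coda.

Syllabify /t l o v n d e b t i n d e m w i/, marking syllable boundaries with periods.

Vowels present: o, e, i, e, i; each is a nucleus, giving 5 syllables.
Between /o/ (V1) and /e/ (V2): /vnd/; trying suffixes from longest down, /d/ is the first permitted one, so coda /vn/ | onset /d/.
Between /e/ (V2) and /i/ (V3): /bt/ — longest licit onset from the right is /t/, leaving /b/ as coda.
Between /i/ (V3) and /e/ (V4): /nd/ — longest licit onset from the right is /d/, leaving /n/ as coda.
Between /e/ (V4) and /i/ (V5): cluster /mw/ — /mw/ is itself a permitted onset, so the whole cluster goes right; preceding coda = ∅.

tlovn.deb.tin.de.mwi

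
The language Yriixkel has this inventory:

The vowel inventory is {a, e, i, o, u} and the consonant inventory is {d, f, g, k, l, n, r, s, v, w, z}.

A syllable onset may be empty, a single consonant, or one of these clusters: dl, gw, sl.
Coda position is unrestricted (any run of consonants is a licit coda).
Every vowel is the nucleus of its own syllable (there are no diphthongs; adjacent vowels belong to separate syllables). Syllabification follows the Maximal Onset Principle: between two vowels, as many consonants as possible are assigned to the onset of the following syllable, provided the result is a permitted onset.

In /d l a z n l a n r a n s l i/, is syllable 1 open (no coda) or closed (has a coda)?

closed

The vowels are a, a, a, i — 4 nuclei, so 4 syllables.
σ1/σ2 boundary: /znl/; trying suffixes from longest down, /l/ is the first permitted one, so coda /zn/ | onset /l/.
σ2/σ3 boundary: cluster /nr/ — the longest permitted-onset suffix is /r/; onset = /r/, preceding coda = /n/.
σ3/σ4 boundary: /nsl/ — longest licit onset from the right is /sl/, leaving /n/ as coda.
So the parse is dlazn.lan.ran.sli.
Syllable 1 is /dlazn/ with coda /zn/, so it is closed.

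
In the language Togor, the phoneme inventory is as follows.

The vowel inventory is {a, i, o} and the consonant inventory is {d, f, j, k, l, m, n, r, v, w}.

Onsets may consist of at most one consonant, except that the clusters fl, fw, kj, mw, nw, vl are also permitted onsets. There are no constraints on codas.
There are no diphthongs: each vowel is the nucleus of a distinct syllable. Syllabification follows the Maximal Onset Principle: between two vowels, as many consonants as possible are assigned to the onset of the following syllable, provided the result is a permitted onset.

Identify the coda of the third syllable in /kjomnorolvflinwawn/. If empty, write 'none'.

The vowels are o, o, o, i, a — 5 nuclei, so 5 syllables.
σ1/σ2 boundary: /mn/; trying suffixes from longest down, /n/ is the first permitted one, so coda /m/ | onset /n/.
σ2/σ3 boundary: /r/ is a single consonant, so it becomes the next onset.
σ3/σ4 boundary: /lvfl/ — longest licit onset from the right is /fl/, leaving /lv/ as coda.
σ4/σ5 boundary: /nw/ — entire cluster is a permitted onset → onset /nw/, coda ∅.
Result: kjom.no.rolv.fli.nwawn.
Syllable 3 is /rolv/: onset /r/, nucleus /o/, coda /lv/.

lv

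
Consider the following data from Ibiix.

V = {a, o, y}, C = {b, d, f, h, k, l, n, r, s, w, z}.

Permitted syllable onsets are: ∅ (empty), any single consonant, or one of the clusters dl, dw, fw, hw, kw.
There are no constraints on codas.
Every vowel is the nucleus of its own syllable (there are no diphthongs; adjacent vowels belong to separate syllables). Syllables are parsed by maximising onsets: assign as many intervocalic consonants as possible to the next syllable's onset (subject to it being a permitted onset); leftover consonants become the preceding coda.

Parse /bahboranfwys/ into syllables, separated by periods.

bah.bo.ran.fwys

Vowels present: a, o, a, y; each is a nucleus, giving 4 syllables.
V1 /a/ – V2 /o/: /hb/; trying suffixes from longest down, /b/ is the first permitted one, so coda /h/ | onset /b/.
V2 /o/ – V3 /a/: just /r/ — single C goes to the following onset.
V3 /a/ – V4 /y/: cluster /nfw/ — the longest permitted-onset suffix is /fw/; onset = /fw/, preceding coda = /n/.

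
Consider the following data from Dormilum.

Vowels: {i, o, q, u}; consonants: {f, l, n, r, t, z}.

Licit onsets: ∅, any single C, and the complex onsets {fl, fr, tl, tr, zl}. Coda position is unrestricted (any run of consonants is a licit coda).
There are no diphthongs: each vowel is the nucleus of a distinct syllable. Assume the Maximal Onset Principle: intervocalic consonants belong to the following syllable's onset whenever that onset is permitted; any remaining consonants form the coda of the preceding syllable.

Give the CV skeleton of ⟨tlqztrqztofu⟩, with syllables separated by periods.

CCVC.CCVC.CV.CV

The vowels are q, q, o, u — 4 nuclei, so 4 syllables.
Between /q/ (V1) and /q/ (V2): cluster /ztr/ — the longest permitted-onset suffix is /tr/; onset = /tr/, preceding coda = /z/.
Between /q/ (V2) and /o/ (V3): /zt/ — longest licit onset from the right is /t/, leaving /z/ as coda.
Between /o/ (V3) and /u/ (V4): /f/ → onset of the next syllable (single consonants are always licit onsets).
Syllabification: tlqz.trqz.to.fu.
Mapping each syllable to C/V: /tlqz/ → CCVC, /trqz/ → CCVC, /to/ → CV, /fu/ → CV.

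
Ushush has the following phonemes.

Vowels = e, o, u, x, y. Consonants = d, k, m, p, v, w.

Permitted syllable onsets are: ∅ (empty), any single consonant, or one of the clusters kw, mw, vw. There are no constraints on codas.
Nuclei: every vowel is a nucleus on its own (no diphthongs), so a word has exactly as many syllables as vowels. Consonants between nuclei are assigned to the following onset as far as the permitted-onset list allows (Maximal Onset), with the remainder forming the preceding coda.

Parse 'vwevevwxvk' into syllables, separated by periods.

vwe.ve.vwxvk

Nuclei (vowels): e, e, x → 3 syllables.
V1 /e/ – V2 /e/: /v/ → onset of the next syllable (single consonants are always licit onsets).
V2 /e/ – V3 /x/: /vw/ — entire cluster is a permitted onset → onset /vw/, coda ∅.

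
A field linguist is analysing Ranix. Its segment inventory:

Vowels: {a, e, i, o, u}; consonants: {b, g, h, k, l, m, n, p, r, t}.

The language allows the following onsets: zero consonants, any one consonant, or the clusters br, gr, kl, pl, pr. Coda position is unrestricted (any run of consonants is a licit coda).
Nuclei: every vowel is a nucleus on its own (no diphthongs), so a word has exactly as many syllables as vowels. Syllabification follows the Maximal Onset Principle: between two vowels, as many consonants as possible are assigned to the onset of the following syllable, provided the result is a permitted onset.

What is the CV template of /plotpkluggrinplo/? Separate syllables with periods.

Vowels present: o, u, i, o; each is a nucleus, giving 4 syllables.
Between /o/ (V1) and /u/ (V2): cluster /tpkl/ — the longest permitted-onset suffix is /kl/; onset = /kl/, preceding coda = /tp/.
Between /u/ (V2) and /i/ (V3): /ggr/; trying suffixes from longest down, /gr/ is the first permitted one, so coda /g/ | onset /gr/.
Between /i/ (V3) and /o/ (V4): /npl/ splits as /n/ + /pl/ (/pl/ is the longest suffix that is a licit onset).
Result: plotp.klug.grin.plo.
Mapping each syllable to C/V: /plotp/ → CCVCC, /klug/ → CCVC, /grin/ → CCVC, /plo/ → CCV.

CCVCC.CCVC.CCVC.CCV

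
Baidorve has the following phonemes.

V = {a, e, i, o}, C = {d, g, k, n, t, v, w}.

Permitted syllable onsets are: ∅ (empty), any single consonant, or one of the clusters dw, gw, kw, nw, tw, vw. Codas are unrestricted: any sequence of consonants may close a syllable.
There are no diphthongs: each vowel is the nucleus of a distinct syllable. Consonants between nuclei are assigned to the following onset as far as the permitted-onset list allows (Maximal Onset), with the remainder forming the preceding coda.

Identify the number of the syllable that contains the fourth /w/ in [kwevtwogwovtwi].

Nuclei (vowels): e, o, o, i → 4 syllables.
Between /e/ (V1) and /o/ (V2): /vtw/ splits as /v/ + /tw/ (/tw/ is the longest suffix that is a licit onset).
Between /o/ (V2) and /o/ (V3): cluster /gw/ — /gw/ is itself a permitted onset, so the whole cluster goes right; preceding coda = ∅.
Between /o/ (V3) and /i/ (V4): /vtw/ — longest licit onset from the right is /tw/, leaving /v/ as coda.
Result: kwev.two.gwov.twi.
The fourth /w/ is in the onset of syllable 4 (/twi/).

4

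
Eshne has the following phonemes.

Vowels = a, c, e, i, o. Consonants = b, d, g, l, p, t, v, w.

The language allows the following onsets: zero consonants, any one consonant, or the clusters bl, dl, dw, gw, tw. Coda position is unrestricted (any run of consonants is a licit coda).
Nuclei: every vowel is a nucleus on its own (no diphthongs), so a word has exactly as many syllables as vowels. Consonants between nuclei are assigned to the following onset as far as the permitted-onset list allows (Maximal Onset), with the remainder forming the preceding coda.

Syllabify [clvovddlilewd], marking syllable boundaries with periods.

Vowels present: c, o, i, e; each is a nucleus, giving 4 syllables.
V1 /c/ – V2 /o/: /lv/ — longest licit onset from the right is /v/, leaving /l/ as coda.
V2 /o/ – V3 /i/: cluster /vddl/ — the longest permitted-onset suffix is /dl/; onset = /dl/, preceding coda = /vd/.
V3 /i/ – V4 /e/: /l/ → onset of the next syllable (single consonants are always licit onsets).

cl.vovd.dli.lewd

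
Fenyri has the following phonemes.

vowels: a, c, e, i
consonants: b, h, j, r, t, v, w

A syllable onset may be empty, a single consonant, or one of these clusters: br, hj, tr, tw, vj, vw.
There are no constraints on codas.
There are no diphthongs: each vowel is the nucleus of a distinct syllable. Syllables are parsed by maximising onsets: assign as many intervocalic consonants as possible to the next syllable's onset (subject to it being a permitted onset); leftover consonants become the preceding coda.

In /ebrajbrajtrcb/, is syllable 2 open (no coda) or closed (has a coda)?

closed

Vowels present: e, a, a, c; each is a nucleus, giving 4 syllables.
Between /e/ (V1) and /a/ (V2): /br/ — entire cluster is a permitted onset → onset /br/, coda ∅.
Between /a/ (V2) and /a/ (V3): cluster /jbr/ — the longest permitted-onset suffix is /br/; onset = /br/, preceding coda = /j/.
Between /a/ (V3) and /c/ (V4): cluster /jtr/ — the longest permitted-onset suffix is /tr/; onset = /tr/, preceding coda = /j/.
Putting it together: e.braj.braj.trcb.
Syllable 2 is /braj/ with coda /j/, so it is closed.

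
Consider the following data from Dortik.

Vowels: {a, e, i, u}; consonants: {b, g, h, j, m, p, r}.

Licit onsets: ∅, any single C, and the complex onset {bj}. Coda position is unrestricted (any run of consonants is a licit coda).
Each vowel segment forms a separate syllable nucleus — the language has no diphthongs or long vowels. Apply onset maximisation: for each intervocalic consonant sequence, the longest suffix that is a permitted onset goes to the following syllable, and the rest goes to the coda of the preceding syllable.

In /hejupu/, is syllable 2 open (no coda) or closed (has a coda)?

Vowels present: e, u, u; each is a nucleus, giving 3 syllables.
/e…u/ gap (V1→V2): /j/ is a single consonant, so it becomes the next onset.
/u…u/ gap (V2→V3): /p/ → onset of the next syllable (single consonants are always licit onsets).
Putting it together: he.ju.pu.
Syllable 2 is /ju/; it ends in its nucleus with no coda, so it is open.

open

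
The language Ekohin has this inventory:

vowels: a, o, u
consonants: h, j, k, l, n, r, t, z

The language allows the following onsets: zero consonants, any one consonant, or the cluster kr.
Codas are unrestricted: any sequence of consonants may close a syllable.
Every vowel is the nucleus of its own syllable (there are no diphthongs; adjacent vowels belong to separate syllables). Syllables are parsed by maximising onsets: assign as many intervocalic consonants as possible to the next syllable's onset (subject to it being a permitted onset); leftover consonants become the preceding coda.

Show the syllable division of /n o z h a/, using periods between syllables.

noz.ha

Vowels present: o, a; each is a nucleus, giving 2 syllables.
V1 /o/ – V2 /a/: cluster /zh/ — the longest permitted-onset suffix is /h/; onset = /h/, preceding coda = /z/.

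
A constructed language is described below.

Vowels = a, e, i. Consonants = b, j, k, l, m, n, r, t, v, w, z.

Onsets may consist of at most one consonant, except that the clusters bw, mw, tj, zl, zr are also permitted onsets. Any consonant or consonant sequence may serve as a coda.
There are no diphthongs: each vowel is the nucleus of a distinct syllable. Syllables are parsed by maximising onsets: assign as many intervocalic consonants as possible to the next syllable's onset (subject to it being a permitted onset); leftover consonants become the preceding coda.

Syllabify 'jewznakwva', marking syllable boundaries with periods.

The vowels are e, a, a — 3 nuclei, so 3 syllables.
σ1/σ2 boundary: /wzn/ — longest licit onset from the right is /n/, leaving /wz/ as coda.
σ2/σ3 boundary: cluster /kwv/ — the longest permitted-onset suffix is /v/; onset = /v/, preceding coda = /kw/.

jewz.nakw.va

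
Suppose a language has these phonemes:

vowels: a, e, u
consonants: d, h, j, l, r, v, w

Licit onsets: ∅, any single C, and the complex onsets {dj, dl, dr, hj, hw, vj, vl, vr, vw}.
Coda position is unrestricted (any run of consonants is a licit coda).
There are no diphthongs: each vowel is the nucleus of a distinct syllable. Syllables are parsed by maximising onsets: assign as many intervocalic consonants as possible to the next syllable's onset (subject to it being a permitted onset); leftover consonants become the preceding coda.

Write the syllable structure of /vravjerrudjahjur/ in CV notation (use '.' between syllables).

CCV.CCVC.CV.CCV.CCVC

Vowels present: a, e, u, a, u; each is a nucleus, giving 5 syllables.
V1 /a/ – V2 /e/: cluster /vj/ — /vj/ is itself a permitted onset, so the whole cluster goes right; preceding coda = ∅.
V2 /e/ – V3 /u/: /rr/ — longest licit onset from the right is /r/, leaving /r/ as coda.
V3 /u/ – V4 /a/: /dj/ — entire cluster is a permitted onset → onset /dj/, coda ∅.
V4 /a/ – V5 /u/: /hj/ is a licit onset in full, so it all attaches to the next syllable.
Syllabification: vra.vjer.ru.dja.hjur.
Mapping each syllable to C/V: /vra/ → CCV, /vjer/ → CCVC, /ru/ → CV, /dja/ → CCV, /hjur/ → CCVC.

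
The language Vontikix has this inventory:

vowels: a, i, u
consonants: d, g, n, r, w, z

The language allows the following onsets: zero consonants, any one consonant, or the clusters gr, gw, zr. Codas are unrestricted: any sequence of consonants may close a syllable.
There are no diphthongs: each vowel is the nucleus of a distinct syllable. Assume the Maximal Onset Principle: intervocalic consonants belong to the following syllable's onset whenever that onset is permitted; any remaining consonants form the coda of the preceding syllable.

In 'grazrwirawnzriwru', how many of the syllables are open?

2

Nuclei (vowels): a, i, a, i, u → 5 syllables.
/a…i/ gap (V1→V2): /zrw/ splits as /zr/ + /w/ (/w/ is the longest suffix that is a licit onset).
/i…a/ gap (V2→V3): /r/ → onset of the next syllable (single consonants are always licit onsets).
/a…i/ gap (V3→V4): /wnzr/ splits as /wn/ + /zr/ (/zr/ is the longest suffix that is a licit onset).
/i…u/ gap (V4→V5): /wr/; trying suffixes from longest down, /r/ is the first permitted one, so coda /w/ | onset /r/.
Syllabification: grazr.wi.rawn.zriw.ru.
Classifying each syllable: /grazr/ (closed), /wi/ (open), /rawn/ (closed), /zriw/ (closed), /ru/ (open).
Open syllables: 2.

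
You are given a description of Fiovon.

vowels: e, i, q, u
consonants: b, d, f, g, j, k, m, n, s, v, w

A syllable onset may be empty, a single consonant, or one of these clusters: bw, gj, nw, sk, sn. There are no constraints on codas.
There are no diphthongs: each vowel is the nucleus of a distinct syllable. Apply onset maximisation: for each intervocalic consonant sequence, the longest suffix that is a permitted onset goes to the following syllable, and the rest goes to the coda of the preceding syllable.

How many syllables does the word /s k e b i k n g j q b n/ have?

Vowels present: e, i, q; each is a nucleus, giving 3 syllables.

3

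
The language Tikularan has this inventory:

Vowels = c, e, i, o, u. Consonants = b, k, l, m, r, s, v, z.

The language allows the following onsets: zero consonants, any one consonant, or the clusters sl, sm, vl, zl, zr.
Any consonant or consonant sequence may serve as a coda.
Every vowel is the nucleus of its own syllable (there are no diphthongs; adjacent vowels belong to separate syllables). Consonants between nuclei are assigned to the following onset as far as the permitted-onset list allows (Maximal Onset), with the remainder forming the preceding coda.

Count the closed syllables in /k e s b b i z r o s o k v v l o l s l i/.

Nuclei (vowels): e, i, o, o, o, i → 6 syllables.
σ1/σ2 boundary: cluster /sbb/ — the longest permitted-onset suffix is /b/; onset = /b/, preceding coda = /sb/.
σ2/σ3 boundary: /zr/ is a licit onset in full, so it all attaches to the next syllable.
σ3/σ4 boundary: /s/ → onset of the next syllable (single consonants are always licit onsets).
σ4/σ5 boundary: cluster /kvvl/ — the longest permitted-onset suffix is /vl/; onset = /vl/, preceding coda = /kv/.
σ5/σ6 boundary: /lsl/ splits as /l/ + /sl/ (/sl/ is the longest suffix that is a licit onset).
So the parse is kesb.bi.zro.sokv.vlol.sli.
Classifying each syllable: /kesb/ (closed), /bi/ (open), /zro/ (open), /sokv/ (closed), /vlol/ (closed), /sli/ (open).
Closed syllables: 3.

3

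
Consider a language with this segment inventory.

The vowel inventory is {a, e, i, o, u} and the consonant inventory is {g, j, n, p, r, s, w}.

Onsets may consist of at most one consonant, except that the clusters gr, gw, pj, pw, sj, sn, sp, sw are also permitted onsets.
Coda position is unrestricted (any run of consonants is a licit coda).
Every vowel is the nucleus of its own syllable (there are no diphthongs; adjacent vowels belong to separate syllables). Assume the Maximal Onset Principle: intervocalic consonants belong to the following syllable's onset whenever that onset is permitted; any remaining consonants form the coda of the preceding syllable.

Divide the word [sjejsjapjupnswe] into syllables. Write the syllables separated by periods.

sjej.sja.pjupn.swe

The vowels are e, a, u, e — 4 nuclei, so 4 syllables.
/e…a/ gap (V1→V2): /jsj/; trying suffixes from longest down, /sj/ is the first permitted one, so coda /j/ | onset /sj/.
/a…u/ gap (V2→V3): /pj/ — entire cluster is a permitted onset → onset /pj/, coda ∅.
/u…e/ gap (V3→V4): /pnsw/ splits as /pn/ + /sw/ (/sw/ is the longest suffix that is a licit onset).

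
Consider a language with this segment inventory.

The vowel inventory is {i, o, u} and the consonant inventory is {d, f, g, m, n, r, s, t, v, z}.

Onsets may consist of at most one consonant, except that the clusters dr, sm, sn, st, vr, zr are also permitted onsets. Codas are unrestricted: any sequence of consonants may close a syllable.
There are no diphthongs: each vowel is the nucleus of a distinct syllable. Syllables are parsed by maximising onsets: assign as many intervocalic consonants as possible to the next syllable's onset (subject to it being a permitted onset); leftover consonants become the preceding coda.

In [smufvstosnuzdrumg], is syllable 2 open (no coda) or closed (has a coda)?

open

Vowels present: u, o, u, u; each is a nucleus, giving 4 syllables.
σ1/σ2 boundary: /fvst/ — longest licit onset from the right is /st/, leaving /fv/ as coda.
σ2/σ3 boundary: /sn/ — entire cluster is a permitted onset → onset /sn/, coda ∅.
σ3/σ4 boundary: /zdr/; trying suffixes from longest down, /dr/ is the first permitted one, so coda /z/ | onset /dr/.
Putting it together: smufv.sto.snuz.drumg.
Syllable 2 is /sto/; it ends in its nucleus with no coda, so it is open.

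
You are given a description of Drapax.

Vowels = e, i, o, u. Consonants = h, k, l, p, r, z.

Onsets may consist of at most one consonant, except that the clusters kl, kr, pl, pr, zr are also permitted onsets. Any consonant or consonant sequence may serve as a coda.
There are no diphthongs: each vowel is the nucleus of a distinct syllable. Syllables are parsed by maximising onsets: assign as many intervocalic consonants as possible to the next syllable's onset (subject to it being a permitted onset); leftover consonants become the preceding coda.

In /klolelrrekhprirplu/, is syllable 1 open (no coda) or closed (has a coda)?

open

Vowels present: o, e, e, i, u; each is a nucleus, giving 5 syllables.
V1 /o/ – V2 /e/: just /l/ — single C goes to the following onset.
V2 /e/ – V3 /e/: /lrr/; trying suffixes from longest down, /r/ is the first permitted one, so coda /lr/ | onset /r/.
V3 /e/ – V4 /i/: cluster /khpr/ — the longest permitted-onset suffix is /pr/; onset = /pr/, preceding coda = /kh/.
V4 /i/ – V5 /u/: cluster /rpl/ — the longest permitted-onset suffix is /pl/; onset = /pl/, preceding coda = /r/.
So the parse is klo.lelr.rekh.prir.plu.
Syllable 1 is /klo/; it ends in its nucleus with no coda, so it is open.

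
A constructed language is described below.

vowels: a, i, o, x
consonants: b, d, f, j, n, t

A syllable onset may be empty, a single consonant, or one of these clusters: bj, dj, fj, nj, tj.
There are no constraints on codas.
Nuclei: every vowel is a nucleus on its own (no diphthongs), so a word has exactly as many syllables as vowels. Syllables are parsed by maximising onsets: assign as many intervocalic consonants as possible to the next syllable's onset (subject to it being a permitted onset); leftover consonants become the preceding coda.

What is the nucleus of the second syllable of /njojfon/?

Vowels present: o, o; each is a nucleus, giving 2 syllables.
The second nucleus (vowel 2 from the left) is /o/.

o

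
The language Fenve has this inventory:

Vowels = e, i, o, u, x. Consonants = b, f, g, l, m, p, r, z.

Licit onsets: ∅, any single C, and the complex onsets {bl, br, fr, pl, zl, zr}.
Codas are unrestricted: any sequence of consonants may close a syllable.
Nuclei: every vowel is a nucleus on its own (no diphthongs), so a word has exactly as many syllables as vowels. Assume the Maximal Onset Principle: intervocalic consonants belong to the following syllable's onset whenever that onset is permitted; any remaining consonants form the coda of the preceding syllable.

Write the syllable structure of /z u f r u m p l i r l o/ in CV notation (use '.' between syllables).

CV.CCVC.CCVC.CV

Nuclei (vowels): u, u, i, o → 4 syllables.
σ1/σ2 boundary: /fr/ is a licit onset in full, so it all attaches to the next syllable.
σ2/σ3 boundary: /mpl/ splits as /m/ + /pl/ (/pl/ is the longest suffix that is a licit onset).
σ3/σ4 boundary: /rl/ splits as /r/ + /l/ (/l/ is the longest suffix that is a licit onset).
Putting it together: zu.frum.plir.lo.
Mapping each syllable to C/V: /zu/ → CV, /frum/ → CCVC, /plir/ → CCVC, /lo/ → CV.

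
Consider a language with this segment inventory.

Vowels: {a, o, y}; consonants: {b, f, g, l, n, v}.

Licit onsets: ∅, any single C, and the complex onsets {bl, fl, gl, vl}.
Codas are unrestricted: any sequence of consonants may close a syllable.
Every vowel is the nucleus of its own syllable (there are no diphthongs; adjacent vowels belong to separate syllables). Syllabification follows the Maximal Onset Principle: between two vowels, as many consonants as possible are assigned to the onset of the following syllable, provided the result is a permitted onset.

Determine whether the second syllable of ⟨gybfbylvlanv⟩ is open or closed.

The vowels are y, y, a — 3 nuclei, so 3 syllables.
σ1/σ2 boundary: cluster /bfb/ — the longest permitted-onset suffix is /b/; onset = /b/, preceding coda = /bf/.
σ2/σ3 boundary: /lvl/; trying suffixes from longest down, /vl/ is the first permitted one, so coda /l/ | onset /vl/.
Putting it together: gybf.byl.vlanv.
Syllable 2 is /byl/ with coda /l/, so it is closed.

closed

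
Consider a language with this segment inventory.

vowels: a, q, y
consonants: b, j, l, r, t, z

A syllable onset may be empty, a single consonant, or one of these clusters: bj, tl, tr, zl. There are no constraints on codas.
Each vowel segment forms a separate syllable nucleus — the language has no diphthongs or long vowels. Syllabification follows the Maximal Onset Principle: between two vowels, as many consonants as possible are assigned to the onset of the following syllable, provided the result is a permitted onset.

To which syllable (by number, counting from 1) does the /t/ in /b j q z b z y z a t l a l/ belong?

Vowels present: q, y, a, a; each is a nucleus, giving 4 syllables.
σ1/σ2 boundary: /zbz/ — longest licit onset from the right is /z/, leaving /zb/ as coda.
σ2/σ3 boundary: just /z/ — single C goes to the following onset.
σ3/σ4 boundary: cluster /tl/ — /tl/ is itself a permitted onset, so the whole cluster goes right; preceding coda = ∅.
Syllabification: bjqzb.zy.za.tlal.
The /t/ is in the onset of syllable 4 (/tlal/).

4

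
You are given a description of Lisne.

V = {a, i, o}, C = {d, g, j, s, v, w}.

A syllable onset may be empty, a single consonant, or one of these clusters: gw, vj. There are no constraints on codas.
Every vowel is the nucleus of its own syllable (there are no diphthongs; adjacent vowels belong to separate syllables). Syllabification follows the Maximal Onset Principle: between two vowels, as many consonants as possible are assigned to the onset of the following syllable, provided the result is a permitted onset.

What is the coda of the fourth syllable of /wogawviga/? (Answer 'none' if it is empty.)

Nuclei (vowels): o, a, i, a → 4 syllables.
σ1/σ2 boundary: /g/ → onset of the next syllable (single consonants are always licit onsets).
σ2/σ3 boundary: /wv/; trying suffixes from longest down, /v/ is the first permitted one, so coda /w/ | onset /v/.
σ3/σ4 boundary: /g/ → onset of the next syllable (single consonants are always licit onsets).
So the parse is wo.gaw.vi.ga.
Syllable 4 is /ga/: onset /g/, nucleus /a/, coda ∅.

none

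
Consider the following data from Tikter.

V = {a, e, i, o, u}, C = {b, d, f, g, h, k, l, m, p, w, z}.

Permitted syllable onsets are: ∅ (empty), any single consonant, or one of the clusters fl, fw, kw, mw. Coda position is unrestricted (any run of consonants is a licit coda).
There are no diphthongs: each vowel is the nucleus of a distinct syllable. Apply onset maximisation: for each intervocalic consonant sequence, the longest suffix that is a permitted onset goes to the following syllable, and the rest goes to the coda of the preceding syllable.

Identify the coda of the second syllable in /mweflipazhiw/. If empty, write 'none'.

Nuclei (vowels): e, i, a, i → 4 syllables.
Between /e/ (V1) and /i/ (V2): cluster /fl/ — /fl/ is itself a permitted onset, so the whole cluster goes right; preceding coda = ∅.
Between /i/ (V2) and /a/ (V3): /p/ → onset of the next syllable (single consonants are always licit onsets).
Between /a/ (V3) and /i/ (V4): /zh/; trying suffixes from longest down, /h/ is the first permitted one, so coda /z/ | onset /h/.
So the parse is mwe.fli.paz.hiw.
Syllable 2 is /fli/: onset /fl/, nucleus /i/, coda ∅.

none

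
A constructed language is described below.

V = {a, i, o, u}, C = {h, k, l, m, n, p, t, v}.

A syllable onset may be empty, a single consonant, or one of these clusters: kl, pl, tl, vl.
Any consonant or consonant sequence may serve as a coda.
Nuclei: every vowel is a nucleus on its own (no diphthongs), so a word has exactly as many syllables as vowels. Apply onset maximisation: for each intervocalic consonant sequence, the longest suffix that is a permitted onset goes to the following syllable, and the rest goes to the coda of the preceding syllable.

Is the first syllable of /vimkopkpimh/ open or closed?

Nuclei (vowels): i, o, i → 3 syllables.
σ1/σ2 boundary: cluster /mk/ — the longest permitted-onset suffix is /k/; onset = /k/, preceding coda = /m/.
σ2/σ3 boundary: cluster /pkp/ — the longest permitted-onset suffix is /p/; onset = /p/, preceding coda = /pk/.
Syllabification: vim.kopk.pimh.
Syllable 1 is /vim/ with coda /m/, so it is closed.

closed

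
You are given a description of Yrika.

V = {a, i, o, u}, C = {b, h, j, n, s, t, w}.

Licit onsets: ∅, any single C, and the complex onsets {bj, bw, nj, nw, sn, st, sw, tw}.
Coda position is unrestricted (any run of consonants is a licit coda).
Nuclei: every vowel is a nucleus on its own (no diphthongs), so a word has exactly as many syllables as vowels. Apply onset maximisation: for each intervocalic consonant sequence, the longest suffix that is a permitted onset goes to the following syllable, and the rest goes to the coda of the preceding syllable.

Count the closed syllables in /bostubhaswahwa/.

2

The vowels are o, u, a, a, a — 5 nuclei, so 5 syllables.
/o…u/ gap (V1→V2): /st/ — entire cluster is a permitted onset → onset /st/, coda ∅.
/u…a/ gap (V2→V3): /bh/; trying suffixes from longest down, /h/ is the first permitted one, so coda /b/ | onset /h/.
/a…a/ gap (V3→V4): /sw/ — entire cluster is a permitted onset → onset /sw/, coda ∅.
/a…a/ gap (V4→V5): /hw/ splits as /h/ + /w/ (/w/ is the longest suffix that is a licit onset).
So the parse is bo.stub.ha.swah.wa.
Classifying each syllable: /bo/ (open), /stub/ (closed), /ha/ (open), /swah/ (closed), /wa/ (open).
Closed syllables: 2.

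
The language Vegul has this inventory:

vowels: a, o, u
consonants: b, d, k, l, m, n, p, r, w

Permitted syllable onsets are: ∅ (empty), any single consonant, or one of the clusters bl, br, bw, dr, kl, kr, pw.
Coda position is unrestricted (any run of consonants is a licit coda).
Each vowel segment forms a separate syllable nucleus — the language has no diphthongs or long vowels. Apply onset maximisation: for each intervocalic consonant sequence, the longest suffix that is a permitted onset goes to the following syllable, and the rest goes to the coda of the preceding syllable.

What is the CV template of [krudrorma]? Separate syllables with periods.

CCV.CCVC.CV

Nuclei (vowels): u, o, a → 3 syllables.
σ1/σ2 boundary: /dr/ is a licit onset in full, so it all attaches to the next syllable.
σ2/σ3 boundary: /rm/ — longest licit onset from the right is /m/, leaving /r/ as coda.
Result: kru.dror.ma.
Mapping each syllable to C/V: /kru/ → CCV, /dror/ → CCVC, /ma/ → CV.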